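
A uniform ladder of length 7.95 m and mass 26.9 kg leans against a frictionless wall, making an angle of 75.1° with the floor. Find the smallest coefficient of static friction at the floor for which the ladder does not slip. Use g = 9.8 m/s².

μ_min ≈ 0.133

Taking torques about the foot of the ladder:
Ladder weight 26.9×9.8 = 263.6 N acts at 3.975 m along the ladder; its horizontal arm is 3.975·cos75.1° = 1.022 m → τ = 269.4 N·m clockwise.
Wall normal N acts horizontally at the top; its moment arm is the height L sinθ = 7.95·sin75.1° = 7.683 m, counterclockwise.
Στ = 0 ⇒ N × 7.683 = 269.4 ⇒ N = 35.06 N.
ΣFx = 0 ⇒ f = N_wall = 35.06 N. ΣFy = 0 ⇒ N_floor = 263.6 N.
μ_min = f / N_floor = 35.06 / 263.6 = 0.133.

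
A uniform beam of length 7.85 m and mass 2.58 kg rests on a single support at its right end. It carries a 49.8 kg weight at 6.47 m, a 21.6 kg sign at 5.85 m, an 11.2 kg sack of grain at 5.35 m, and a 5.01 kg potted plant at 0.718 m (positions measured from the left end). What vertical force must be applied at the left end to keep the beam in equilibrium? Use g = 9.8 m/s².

F ≈ 232 N

Sum moments about the right end (the unknown pivot reaction has zero arm there).
Beam weight: 2.58 × 9.8 = 25.28 N down at 3.925 m → arm 3.925 m, τ = 25.28 × 3.925 = 99.22 N·m counterclockwise.
Weight: 49.8 × 9.8 = 488 N down at 6.47 m → arm 1.38 m, τ = 488 × 1.38 = 673.4 N·m counterclockwise.
Sign: 21.6 × 9.8 = 211.7 N down at 5.85 m → arm 2 m, τ = 211.7 × 2 = 423.4 N·m counterclockwise.
Sack of grain: 11.2 × 9.8 = 109.8 N down at 5.35 m → arm 2.5 m, τ = 109.8 × 2.5 = 274.5 N·m counterclockwise.
Potted plant: 5.01 × 9.8 = 49.1 N down at 0.718 m → arm 7.132 m, τ = 49.1 × 7.132 = 350.2 N·m counterclockwise.
Net moment of the loads = 1821 N·m counterclockwise.
The upward force F acts at the left end, arm 7.85 m, giving F × 7.85 clockwise.
For rotational equilibrium, F × 7.85 = 1821, so F = 1821 / 7.85 = 232 N.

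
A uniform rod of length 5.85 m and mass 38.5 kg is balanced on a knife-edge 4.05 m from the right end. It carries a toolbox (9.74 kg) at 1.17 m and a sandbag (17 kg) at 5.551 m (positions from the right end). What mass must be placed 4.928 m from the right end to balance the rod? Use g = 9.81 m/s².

m ≈ 52.2 kg

Sum moments about the knife-edge (at 4.05 m from the right end) (the support reaction has zero arm there).
Beam weight: 38.5 × 9.81 = 377.7 N down at 2.925 m → arm 1.125 m, τ = 377.7 × 1.125 = 424.9 N·m clockwise.
Toolbox: 9.74 × 9.81 = 95.55 N down at 1.17 m → arm 2.88 m, τ = 95.55 × 2.88 = 275.2 N·m clockwise.
Sandbag: 17 × 9.81 = 166.8 N down at 5.551 m → arm 1.501 m, τ = 166.8 × 1.501 = 250.4 N·m counterclockwise.
Net moment of known loads = 449.7 N·m clockwise.
An unknown mass m at 4.928 m has arm 0.878 m; its moment is m·g·0.878 counterclockwise.
Balancing moments: m × 9.81 × 0.878 = 449.7, giving m = 449.7 / (9.81 × 0.878) = 52.2 kg.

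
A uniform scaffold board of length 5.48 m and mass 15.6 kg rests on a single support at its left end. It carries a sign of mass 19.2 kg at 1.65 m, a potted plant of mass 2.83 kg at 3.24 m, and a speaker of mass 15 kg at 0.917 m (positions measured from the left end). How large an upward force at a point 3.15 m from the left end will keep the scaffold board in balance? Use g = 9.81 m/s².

F ≈ 303 N

Take moments about the left end.
Beam weight: 15.6 × 9.81 = 153 N down at 2.74 m → arm 2.74 m, τ = 153 × 2.74 = 419.2 N·m clockwise.
Sign: 19.2 × 9.81 = 188.4 N down at 1.65 m → arm 1.65 m, τ = 188.4 × 1.65 = 310.9 N·m clockwise.
Potted plant: 2.83 × 9.81 = 27.76 N down at 3.24 m → arm 3.24 m, τ = 27.76 × 3.24 = 89.94 N·m clockwise.
Speaker: 15 × 9.81 = 147.2 N down at 0.917 m → arm 0.917 m, τ = 147.2 × 0.917 = 135 N·m clockwise.
Net moment of the loads = 955 N·m clockwise.
The upward force F acts at a point 3.15 m from the left end, arm 3.15 m, giving F × 3.15 counterclockwise.
Balancing moments: F × 3.15 = 955, giving F = 955 / 3.15 = 303 N.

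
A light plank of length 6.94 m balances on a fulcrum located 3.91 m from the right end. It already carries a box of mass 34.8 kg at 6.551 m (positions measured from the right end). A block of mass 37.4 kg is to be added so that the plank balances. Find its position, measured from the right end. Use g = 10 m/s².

Sum moments about the fulcrum (at 3.91 m from the right end) (the support reaction has zero arm there).
Box: 34.8 × 10 = 348 N down at 6.551 m → arm 2.641 m, τ = 348 × 2.641 = 919.1 N·m counterclockwise.
Net moment of existing loads = 919.1 N·m counterclockwise.
The block weighs 37.4 × 10 = 374 N and must supply an equal clockwise moment, so its lever arm about the fulcrum is 919.1 / 374 = 2.46 m.
That puts it at 3.91 − 2.46 = 1.45 m from the right end.

x ≈ 1.45 m from the right end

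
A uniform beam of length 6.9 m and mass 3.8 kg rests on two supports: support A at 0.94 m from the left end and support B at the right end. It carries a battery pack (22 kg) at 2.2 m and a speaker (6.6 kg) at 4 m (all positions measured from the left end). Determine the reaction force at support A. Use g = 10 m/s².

Taking torques about support B:
Beam weight: 3.8 × 10 = 38 N down at 3.45 m → arm 3.45 m, τ = 38 × 3.45 = 131.1 N·m counterclockwise.
Battery pack: 22 × 10 = 220 N down at 2.2 m → arm 4.7 m, τ = 220 × 4.7 = 1034 N·m counterclockwise.
Speaker: 6.6 × 10 = 66 N down at 4 m → arm 2.9 m, τ = 66 × 2.9 = 191.4 N·m counterclockwise.
Net load moment about support B = 1356 N·m counterclockwise.
Reaction R at support A is upward at 0.94 m, arm 5.96 m → moment R × 5.96 clockwise.
Balancing moments: R × 5.96 = 1356, giving R = 228 N.

R_A ≈ 228 N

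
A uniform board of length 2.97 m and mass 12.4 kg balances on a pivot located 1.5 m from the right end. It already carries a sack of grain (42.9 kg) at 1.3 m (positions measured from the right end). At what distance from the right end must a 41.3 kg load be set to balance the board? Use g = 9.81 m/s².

Take moments about the pivot (at 1.5 m from the right end).
Beam weight: 12.4 × 9.81 = 121.6 N down at 1.485 m → arm 0.015 m, τ = 121.6 × 0.015 = 1.824 N·m clockwise.
Sack of grain: 42.9 × 9.81 = 420.8 N down at 1.3 m → arm 0.2 m, τ = 420.8 × 0.2 = 84.16 N·m clockwise.
Net moment of existing loads = 85.98 N·m clockwise.
The load weighs 41.3 × 9.81 = 405.2 N and must supply an equal counterclockwise moment, so its lever arm about the pivot is 85.98 / 405.2 = 0.212 m.
That puts it at 1.5 + 0.212 = 1.71 m from the right end.

x ≈ 1.71 m from the right end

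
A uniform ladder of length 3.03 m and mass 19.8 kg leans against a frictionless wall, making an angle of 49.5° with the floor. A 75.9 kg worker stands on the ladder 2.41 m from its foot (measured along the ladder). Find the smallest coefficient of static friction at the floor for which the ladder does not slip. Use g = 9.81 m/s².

μ_min ≈ 0.627

About the foot of the ladder:
Ladder weight 19.8×9.81 = 194.2 N acts at 1.515 m along the ladder; its horizontal arm is 1.515·cos49.5° = 0.9839 m → τ = 191.1 N·m clockwise.
Worker: 75.9×9.81 = 744.6 N at 2.41 m → arm 1.565 m → τ = 1165 N·m clockwise.
Wall normal N acts horizontally at the top; its moment arm is the height L sinθ = 3.03·sin49.5° = 2.304 m, counterclockwise.
For rotational equilibrium, N × 2.304 = 1356, so N = 588.5 N.
ΣFx = 0 ⇒ f = N_wall = 588.5 N. ΣFy = 0 ⇒ N_floor = 938.8 N.
μ_min = f / N_floor = 588.5 / 938.8 = 0.627.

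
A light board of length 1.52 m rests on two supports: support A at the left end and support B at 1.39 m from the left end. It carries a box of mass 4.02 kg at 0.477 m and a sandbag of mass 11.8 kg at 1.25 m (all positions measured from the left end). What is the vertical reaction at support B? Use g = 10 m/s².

Take moments about support A.
Box: 4.02 × 10 = 40.2 N down at 0.477 m → arm 0.477 m, τ = 40.2 × 0.477 = 19.18 N·m clockwise.
Sandbag: 11.8 × 10 = 118 N down at 1.25 m → arm 1.25 m, τ = 118 × 1.25 = 147.5 N·m clockwise.
Net load moment about support A = 166.7 N·m clockwise.
Reaction R at support B is upward at 1.39 m, arm 1.39 m → moment R × 1.39 counterclockwise.
Balancing moments: R × 1.39 = 166.7, giving R = 120 N.

R_B ≈ 120 N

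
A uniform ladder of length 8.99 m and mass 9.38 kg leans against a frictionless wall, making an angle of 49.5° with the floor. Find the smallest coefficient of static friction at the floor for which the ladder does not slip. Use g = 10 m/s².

μ_min ≈ 0.427

Choose the foot of the ladder as the axis so the floor normal and friction both act there and drop out.
Ladder weight 9.38×10 = 93.8 N acts at 4.495 m along the ladder; its horizontal arm is 4.495·cos49.5° = 2.919 m → τ = 273.8 N·m clockwise.
Wall normal N acts horizontally at the top; its moment arm is the height L sinθ = 8.99·sin49.5° = 6.836 m, counterclockwise.
Balancing moments: N × 6.836 = 273.8, giving N = 40.05 N.
ΣFx = 0 ⇒ f = N_wall = 40.05 N. ΣFy = 0 ⇒ N_floor = 93.8 N.
μ_min = f / N_floor = 40.05 / 93.8 = 0.427.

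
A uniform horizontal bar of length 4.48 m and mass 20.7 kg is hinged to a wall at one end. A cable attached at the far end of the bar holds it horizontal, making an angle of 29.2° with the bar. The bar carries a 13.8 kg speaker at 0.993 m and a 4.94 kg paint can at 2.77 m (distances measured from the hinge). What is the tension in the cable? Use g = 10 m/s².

T ≈ 337 N

Take moments about the hinge.
Beam weight: 20.7 × 10 = 207 N down at 2.24 m → arm 2.24 m, τ = 207 × 2.24 = 463.7 N·m clockwise.
Speaker: 13.8 × 10 = 138 N down at 0.993 m → arm 0.993 m, τ = 138 × 0.993 = 137 N·m clockwise.
Paint can: 4.94 × 10 = 49.4 N down at 2.77 m → arm 2.77 m, τ = 49.4 × 2.77 = 136.8 N·m clockwise.
Total clockwise load moment = 737.5 N·m.
The cable tension T acts at 4.48 m; only its component perpendicular to the bar, T sinθ, produces torque. sin 29.2° = 0.4879.
Setting net torque to zero: T × 4.48 × 0.4879 = 737.5 → T = 737.5 / 2.186 = 337 N.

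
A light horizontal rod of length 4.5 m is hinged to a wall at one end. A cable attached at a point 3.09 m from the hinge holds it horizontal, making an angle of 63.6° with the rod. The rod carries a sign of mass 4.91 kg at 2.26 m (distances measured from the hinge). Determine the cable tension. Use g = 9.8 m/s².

T ≈ 39.3 N

Sum moments about the hinge (the unknown hinge reaction has zero arm there).
Sign: 4.91 × 9.8 = 48.12 N down at 2.26 m → arm 2.26 m, τ = 48.12 × 2.26 = 108.8 N·m clockwise.
Total clockwise load moment = 108.8 N·m.
The cable tension T acts at 3.09 m; only its component perpendicular to the rod, T sinθ, produces torque. sin 63.6° = 0.8957.
For rotational equilibrium, T × 3.09 × 0.8957 = 108.8, so T = 108.8 / 2.768 = 39.3 N.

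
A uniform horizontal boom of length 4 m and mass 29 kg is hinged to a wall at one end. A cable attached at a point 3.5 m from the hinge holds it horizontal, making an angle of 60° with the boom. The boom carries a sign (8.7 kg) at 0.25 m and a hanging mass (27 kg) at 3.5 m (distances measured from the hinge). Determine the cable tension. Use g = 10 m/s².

Sum moments about the hinge (the unknown hinge reaction has zero arm there).
Beam weight: 29 × 10 = 290 N down at 2 m → arm 2 m, τ = 290 × 2 = 580 N·m clockwise.
Sign: 8.7 × 10 = 87 N down at 0.25 m → arm 0.25 m, τ = 87 × 0.25 = 21.75 N·m clockwise.
Hanging mass: 27 × 10 = 270 N down at 3.5 m → arm 3.5 m, τ = 270 × 3.5 = 945 N·m clockwise.
Total clockwise load moment = 1547 N·m.
The cable tension T acts at 3.5 m; only its component perpendicular to the boom, T sinθ, produces torque. sin 60° = 0.866.
Στ = 0 ⇒ T × 3.5 × 0.866 = 1547 ⇒ T = 1547 / 3.031 = 510 N.

T ≈ 510 N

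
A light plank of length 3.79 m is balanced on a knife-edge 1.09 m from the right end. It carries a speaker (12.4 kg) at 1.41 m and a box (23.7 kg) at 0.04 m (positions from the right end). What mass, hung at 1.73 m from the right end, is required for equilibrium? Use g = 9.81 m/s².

Take moments about the knife-edge (at 1.09 m from the right end).
Speaker: 12.4 × 9.81 = 121.6 N down at 1.41 m → arm 0.32 m, τ = 121.6 × 0.32 = 38.91 N·m counterclockwise.
Box: 23.7 × 9.81 = 232.5 N down at 0.04 m → arm 1.05 m, τ = 232.5 × 1.05 = 244.1 N·m clockwise.
Net moment of known loads = 205.2 N·m clockwise.
An unknown mass m at 1.73 m has arm 0.64 m; its moment is m·g·0.64 counterclockwise.
Balancing moments: m × 9.81 × 0.64 = 205.2, giving m = 205.2 / (9.81 × 0.64) = 32.7 kg.

m ≈ 32.7 kg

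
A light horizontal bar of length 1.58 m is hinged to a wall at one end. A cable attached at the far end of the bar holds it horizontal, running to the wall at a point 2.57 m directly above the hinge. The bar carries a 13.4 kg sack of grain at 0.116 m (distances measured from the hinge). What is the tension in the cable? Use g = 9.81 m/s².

About the hinge:
Sack of grain: 13.4 × 9.81 = 131.5 N down at 0.116 m → arm 0.116 m, τ = 131.5 × 0.116 = 15.25 N·m clockwise.
Total clockwise load moment = 15.25 N·m.
The cable tension T acts at 1.58 m; only its component perpendicular to the bar, T sinθ, produces torque. sinθ = h/√(h²+d²) = 2.57/√(2.57²+1.58²) = 0.8519.
For rotational equilibrium, T × 1.58 × 0.8519 = 15.25, so T = 15.25 / 1.346 = 11.3 N.

T ≈ 11.3 N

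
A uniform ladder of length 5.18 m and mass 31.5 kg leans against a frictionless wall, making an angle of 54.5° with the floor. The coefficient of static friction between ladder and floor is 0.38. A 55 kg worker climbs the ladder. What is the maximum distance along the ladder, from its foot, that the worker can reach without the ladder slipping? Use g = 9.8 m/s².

Choose the foot of the ladder as the axis so the floor normal and friction both act there and drop out.
Ladder weight 31.5×9.8 = 308.7 N acts at 2.59 m along the ladder; its horizontal arm is 2.59·cos54.5° = 1.504 m → τ = 464.3 N·m clockwise.
Worker weight 55×9.8 = 539 N at distance d → arm d·cos54.5° → τ = 539·d·0.5807 clockwise.
Wall normal N at the top has arm L sinθ = 4.217 m counterclockwise, so Στ = 0 gives N·4.217 = 464.3 + 313·d.
ΣFy = 0 ⇒ N_floor = 847.7 N, so the maximum friction is μ_s·N_floor = 0.38×847.7 = 322.1 N. ΣFx = 0 ⇒ N_wall = f, so at the slipping point N = 322.1 N.
Substituting: 322.1×4.217 = 464.3 + 313·d ⇒ d = (1358 − 464.3) / 313 = 2.86 m.

d ≈ 2.86 m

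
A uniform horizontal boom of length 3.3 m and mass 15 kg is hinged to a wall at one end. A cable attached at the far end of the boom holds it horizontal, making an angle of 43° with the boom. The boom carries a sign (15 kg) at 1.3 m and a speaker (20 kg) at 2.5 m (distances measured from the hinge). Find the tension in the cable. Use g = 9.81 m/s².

Choose the hinge as the axis so the unknown hinge reaction has zero arm there.
Beam weight: 15 × 9.81 = 147.2 N down at 1.65 m → arm 1.65 m, τ = 147.2 × 1.65 = 242.9 N·m clockwise.
Sign: 15 × 9.81 = 147.2 N down at 1.3 m → arm 1.3 m, τ = 147.2 × 1.3 = 191.4 N·m clockwise.
Speaker: 20 × 9.81 = 196.2 N down at 2.5 m → arm 2.5 m, τ = 196.2 × 2.5 = 490.5 N·m clockwise.
Total clockwise load moment = 924.8 N·m.
The cable tension T acts at 3.3 m; only its component perpendicular to the boom, T sinθ, produces torque. sin 43° = 0.682.
Στ = 0 ⇒ T × 3.3 × 0.682 = 924.8 ⇒ T = 924.8 / 2.251 = 411 N.

T ≈ 411 N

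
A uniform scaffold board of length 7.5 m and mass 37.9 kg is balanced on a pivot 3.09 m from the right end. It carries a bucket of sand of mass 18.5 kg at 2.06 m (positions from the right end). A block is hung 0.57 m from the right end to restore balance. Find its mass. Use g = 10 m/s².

m ≈ 2.36 kg

Taking torques about the pivot (at 3.09 m from the right end):
Beam weight: 37.9 × 10 = 379 N down at 3.75 m → arm 0.66 m, τ = 379 × 0.66 = 250.1 N·m counterclockwise.
Bucket of sand: 18.5 × 10 = 185 N down at 2.06 m → arm 1.03 m, τ = 185 × 1.03 = 190.6 N·m clockwise.
Net moment of known loads = 59.5 N·m counterclockwise.
An unknown mass m at 0.57 m has arm 2.52 m; its moment is m·g·2.52 clockwise.
Setting net torque to zero: m × 10 × 2.52 = 59.5 → m = 59.5 / (10 × 2.52) = 2.36 kg.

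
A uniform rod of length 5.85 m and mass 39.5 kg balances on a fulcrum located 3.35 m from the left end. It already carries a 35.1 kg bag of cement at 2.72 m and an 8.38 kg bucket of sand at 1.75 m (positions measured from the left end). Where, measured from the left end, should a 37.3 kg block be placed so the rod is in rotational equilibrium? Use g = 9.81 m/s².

x ≈ 4.75 m from the left end

Take moments about the fulcrum (at 3.35 m from the left end).
Beam weight: 39.5 × 9.81 = 387.5 N down at 2.925 m → arm 0.425 m, τ = 387.5 × 0.425 = 164.7 N·m counterclockwise.
Bag of cement: 35.1 × 9.81 = 344.3 N down at 2.72 m → arm 0.63 m, τ = 344.3 × 0.63 = 216.9 N·m counterclockwise.
Bucket of sand: 8.38 × 9.81 = 82.21 N down at 1.75 m → arm 1.6 m, τ = 82.21 × 1.6 = 131.5 N·m counterclockwise.
Net moment of existing loads = 513.1 N·m counterclockwise.
The block weighs 37.3 × 9.81 = 365.9 N and must supply an equal clockwise moment, so its lever arm about the fulcrum is 513.1 / 365.9 = 1.4 m.
That puts it at 3.35 + 1.4 = 4.75 m from the left end.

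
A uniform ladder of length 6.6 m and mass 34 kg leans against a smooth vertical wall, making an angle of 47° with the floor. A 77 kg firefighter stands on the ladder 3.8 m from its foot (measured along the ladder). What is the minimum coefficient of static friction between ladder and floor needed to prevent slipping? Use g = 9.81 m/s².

μ_min ≈ 0.515

About the foot of the ladder:
Ladder weight 34×9.81 = 333.5 N acts at 3.3 m along the ladder; its horizontal arm is 3.3·cos47° = 2.251 m → τ = 750.7 N·m clockwise.
Firefighter: 77×9.81 = 755.4 N at 3.8 m → arm 2.592 m → τ = 1958 N·m clockwise.
Wall normal N acts horizontally at the top; its moment arm is the height L sinθ = 6.6·sin47° = 4.827 m, counterclockwise.
Setting net torque to zero: N × 4.827 = 2709 → N = 561.2 N.
ΣFx = 0 ⇒ f = N_wall = 561.2 N. ΣFy = 0 ⇒ N_floor = 1089 N.
μ_min = f / N_floor = 561.2 / 1089 = 0.515.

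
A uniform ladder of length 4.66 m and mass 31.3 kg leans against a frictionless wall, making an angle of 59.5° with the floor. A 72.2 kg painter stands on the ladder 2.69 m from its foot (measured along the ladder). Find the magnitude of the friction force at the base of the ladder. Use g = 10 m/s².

Choose the foot of the ladder as the axis so the floor normal and friction both act there and drop out.
Ladder weight 31.3×10 = 313 N acts at 2.33 m along the ladder; its horizontal arm is 2.33·cos59.5° = 1.183 m → τ = 370.3 N·m clockwise.
Painter: 72.2×10 = 722 N at 2.69 m → arm 1.365 m → τ = 985.5 N·m clockwise.
Wall normal N acts horizontally at the top; its moment arm is the height L sinθ = 4.66·sin59.5° = 4.015 m, counterclockwise.
Στ = 0 ⇒ N × 4.015 = 1356 ⇒ N = 338 N.
ΣFx = 0: friction at the foot balances the wall's push, so f = N_wall = 338 N.

f ≈ 338 N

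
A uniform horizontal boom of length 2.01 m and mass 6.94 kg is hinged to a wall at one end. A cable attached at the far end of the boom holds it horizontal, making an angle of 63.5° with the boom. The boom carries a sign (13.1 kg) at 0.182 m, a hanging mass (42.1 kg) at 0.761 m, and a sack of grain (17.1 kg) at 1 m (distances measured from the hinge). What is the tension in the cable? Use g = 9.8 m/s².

T ≈ 319 N

Choose the hinge as the axis so the unknown hinge reaction has zero arm there.
Beam weight: 6.94 × 9.8 = 68.01 N down at 1.005 m → arm 1.005 m, τ = 68.01 × 1.005 = 68.35 N·m clockwise.
Sign: 13.1 × 9.8 = 128.4 N down at 0.182 m → arm 0.182 m, τ = 128.4 × 0.182 = 23.37 N·m clockwise.
Hanging mass: 42.1 × 9.8 = 412.6 N down at 0.761 m → arm 0.761 m, τ = 412.6 × 0.761 = 314 N·m clockwise.
Sack of grain: 17.1 × 9.8 = 167.6 N down at 1 m → arm 1 m, τ = 167.6 × 1 = 167.6 N·m clockwise.
Total clockwise load moment = 573.3 N·m.
The cable tension T acts at 2.01 m; only its component perpendicular to the boom, T sinθ, produces torque. sin 63.5° = 0.8949.
Στ = 0 ⇒ T × 2.01 × 0.8949 = 573.3 ⇒ T = 573.3 / 1.799 = 319 N.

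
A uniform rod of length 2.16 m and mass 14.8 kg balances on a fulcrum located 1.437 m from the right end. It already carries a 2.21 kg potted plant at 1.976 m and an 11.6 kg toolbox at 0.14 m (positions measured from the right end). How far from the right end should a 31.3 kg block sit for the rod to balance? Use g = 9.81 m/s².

Choose the fulcrum (at 1.437 m from the right end) as the axis so the support reaction has zero arm there.
Beam weight: 14.8 × 9.81 = 145.2 N down at 1.08 m → arm 0.357 m, τ = 145.2 × 0.357 = 51.84 N·m clockwise.
Potted plant: 2.21 × 9.81 = 21.68 N down at 1.976 m → arm 0.539 m, τ = 21.68 × 0.539 = 11.69 N·m counterclockwise.
Toolbox: 11.6 × 9.81 = 113.8 N down at 0.14 m → arm 1.297 m, τ = 113.8 × 1.297 = 147.6 N·m clockwise.
Net moment of existing loads = 187.8 N·m clockwise.
The block weighs 31.3 × 9.81 = 307.1 N and must supply an equal counterclockwise moment, so its lever arm about the fulcrum is 187.8 / 307.1 = 0.612 m.
That puts it at 1.437 + 0.612 = 2.05 m from the right end.

x ≈ 2.05 m from the right end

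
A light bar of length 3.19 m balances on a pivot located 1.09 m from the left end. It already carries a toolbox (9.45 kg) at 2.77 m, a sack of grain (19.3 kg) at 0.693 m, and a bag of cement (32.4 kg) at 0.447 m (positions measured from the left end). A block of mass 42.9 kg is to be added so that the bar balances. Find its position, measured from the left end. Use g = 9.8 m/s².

x ≈ 1.38 m from the left end

Sum moments about the pivot (at 1.09 m from the left end) (the support reaction has zero arm there).
Toolbox: 9.45 × 9.8 = 92.61 N down at 2.77 m → arm 1.68 m, τ = 92.61 × 1.68 = 155.6 N·m clockwise.
Sack of grain: 19.3 × 9.8 = 189.1 N down at 0.693 m → arm 0.397 m, τ = 189.1 × 0.397 = 75.07 N·m counterclockwise.
Bag of cement: 32.4 × 9.8 = 317.5 N down at 0.447 m → arm 0.643 m, τ = 317.5 × 0.643 = 204.2 N·m counterclockwise.
Net moment of existing loads = 123.7 N·m counterclockwise.
The block weighs 42.9 × 9.8 = 420.4 N and must supply an equal clockwise moment, so its lever arm about the pivot is 123.7 / 420.4 = 0.294 m.
That puts it at 1.09 + 0.294 = 1.38 m from the left end.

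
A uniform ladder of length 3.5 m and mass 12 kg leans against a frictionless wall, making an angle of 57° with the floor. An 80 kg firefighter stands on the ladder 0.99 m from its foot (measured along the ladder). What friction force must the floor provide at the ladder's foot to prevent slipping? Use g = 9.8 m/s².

f ≈ 182 N

Taking torques about the foot of the ladder:
Ladder weight 12×9.8 = 117.6 N acts at 1.75 m along the ladder; its horizontal arm is 1.75·cos57° = 0.9531 m → τ = 112.1 N·m clockwise.
Firefighter: 80×9.8 = 784 N at 0.99 m → arm 0.5392 m → τ = 422.7 N·m clockwise.
Wall normal N acts horizontally at the top; its moment arm is the height L sinθ = 3.5·sin57° = 2.935 m, counterclockwise.
Balancing moments: N × 2.935 = 534.8, giving N = 182 N.
ΣFx = 0: friction at the foot balances the wall's push, so f = N_wall = 182 N.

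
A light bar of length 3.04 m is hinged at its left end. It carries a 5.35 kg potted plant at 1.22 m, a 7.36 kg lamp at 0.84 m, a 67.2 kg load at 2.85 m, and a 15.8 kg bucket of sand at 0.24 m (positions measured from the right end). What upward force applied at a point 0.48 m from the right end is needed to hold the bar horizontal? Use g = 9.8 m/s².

F ≈ 317 N

Take moments about the left end.
Potted plant: 5.35 × 9.8 = 52.43 N down at 1.22 m → arm 1.82 m, τ = 52.43 × 1.82 = 95.42 N·m clockwise.
Lamp: 7.36 × 9.8 = 72.13 N down at 0.84 m → arm 2.2 m, τ = 72.13 × 2.2 = 158.7 N·m clockwise.
Load: 67.2 × 9.8 = 658.6 N down at 2.85 m → arm 0.19 m, τ = 658.6 × 0.19 = 125.1 N·m clockwise.
Bucket of sand: 15.8 × 9.8 = 154.8 N down at 0.24 m → arm 2.8 m, τ = 154.8 × 2.8 = 433.4 N·m clockwise.
Net moment of the loads = 812.6 N·m clockwise.
The upward force F acts at a point 0.48 m from the right end, arm 2.56 m, giving F × 2.56 counterclockwise.
For rotational equilibrium, F × 2.56 = 812.6, so F = 812.6 / 2.56 = 317 N.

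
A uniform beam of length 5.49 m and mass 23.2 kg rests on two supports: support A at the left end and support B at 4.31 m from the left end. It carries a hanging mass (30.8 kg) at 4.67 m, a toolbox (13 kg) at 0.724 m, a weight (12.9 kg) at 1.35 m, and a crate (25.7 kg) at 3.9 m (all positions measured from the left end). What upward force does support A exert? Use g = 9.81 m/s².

Sum moments about support B (its reaction then has zero moment arm).
Beam weight: 23.2 × 9.81 = 227.6 N down at 2.745 m → arm 1.565 m, τ = 227.6 × 1.565 = 356.2 N·m counterclockwise.
Hanging mass: 30.8 × 9.81 = 302.1 N down at 4.67 m → arm 0.36 m, τ = 302.1 × 0.36 = 108.8 N·m clockwise.
Toolbox: 13 × 9.81 = 127.5 N down at 0.724 m → arm 3.586 m, τ = 127.5 × 3.586 = 457.2 N·m counterclockwise.
Weight: 12.9 × 9.81 = 126.5 N down at 1.35 m → arm 2.96 m, τ = 126.5 × 2.96 = 374.4 N·m counterclockwise.
Crate: 25.7 × 9.81 = 252.1 N down at 3.9 m → arm 0.41 m, τ = 252.1 × 0.41 = 103.4 N·m counterclockwise.
Net load moment about support B = 1182 N·m counterclockwise.
Reaction R at support A is upward at 0 m, arm 4.31 m → moment R × 4.31 clockwise.
Balancing moments: R × 4.31 = 1182, giving R = 274 N.

R_A ≈ 274 N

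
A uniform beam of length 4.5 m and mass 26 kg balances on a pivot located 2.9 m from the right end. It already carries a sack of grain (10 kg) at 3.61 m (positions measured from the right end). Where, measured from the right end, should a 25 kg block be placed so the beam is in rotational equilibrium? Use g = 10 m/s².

Choose the pivot (at 2.9 m from the right end) as the axis so the support reaction has zero arm there.
Beam weight: 26 × 10 = 260 N down at 2.25 m → arm 0.65 m, τ = 260 × 0.65 = 169 N·m clockwise.
Sack of grain: 10 × 10 = 100 N down at 3.61 m → arm 0.71 m, τ = 100 × 0.71 = 71 N·m counterclockwise.
Net moment of existing loads = 98 N·m clockwise.
The block weighs 25 × 10 = 250 N and must supply an equal counterclockwise moment, so its lever arm about the pivot is 98 / 250 = 0.392 m.
That puts it at 2.9 + 0.392 = 3.29 m from the right end.

x ≈ 3.29 m from the right end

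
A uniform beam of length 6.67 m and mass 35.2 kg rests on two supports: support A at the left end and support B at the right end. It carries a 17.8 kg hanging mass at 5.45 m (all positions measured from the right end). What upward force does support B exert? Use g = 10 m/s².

R_B ≈ 209 N

Taking torques about support A:
Beam weight: 35.2 × 10 = 352 N down at 3.335 m → arm 3.335 m, τ = 352 × 3.335 = 1174 N·m clockwise.
Hanging mass: 17.8 × 10 = 178 N down at 5.45 m → arm 1.22 m, τ = 178 × 1.22 = 217.2 N·m clockwise.
Net load moment about support A = 1391 N·m clockwise.
Reaction R at support B is upward at 0 m, arm 6.67 m → moment R × 6.67 counterclockwise.
Setting net torque to zero: R × 6.67 = 1391 → R = 209 N.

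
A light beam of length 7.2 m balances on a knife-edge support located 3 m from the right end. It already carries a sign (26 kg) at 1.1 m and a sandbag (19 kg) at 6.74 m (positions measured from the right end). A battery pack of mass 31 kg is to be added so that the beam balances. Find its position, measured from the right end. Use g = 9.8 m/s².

x ≈ 2.3 m from the right end

Choose the knife-edge support (at 3 m from the right end) as the axis so the support reaction has zero arm there.
Sign: 26 × 9.8 = 254.8 N down at 1.1 m → arm 1.9 m, τ = 254.8 × 1.9 = 484.1 N·m clockwise.
Sandbag: 19 × 9.8 = 186.2 N down at 6.74 m → arm 3.74 m, τ = 186.2 × 3.74 = 696.4 N·m counterclockwise.
Net moment of existing loads = 212.3 N·m counterclockwise.
The battery pack weighs 31 × 9.8 = 303.8 N and must supply an equal clockwise moment, so its lever arm about the knife-edge support is 212.3 / 303.8 = 0.699 m.
That puts it at 3 − 0.699 = 2.3 m from the right end.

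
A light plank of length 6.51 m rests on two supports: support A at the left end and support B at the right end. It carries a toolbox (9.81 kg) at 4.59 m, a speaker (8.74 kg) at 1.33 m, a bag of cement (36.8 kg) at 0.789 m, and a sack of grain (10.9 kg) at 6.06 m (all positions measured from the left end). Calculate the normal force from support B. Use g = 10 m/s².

Take moments about support A.
Toolbox: 9.81 × 10 = 98.1 N down at 4.59 m → arm 4.59 m, τ = 98.1 × 4.59 = 450.3 N·m clockwise.
Speaker: 8.74 × 10 = 87.4 N down at 1.33 m → arm 1.33 m, τ = 87.4 × 1.33 = 116.2 N·m clockwise.
Bag of cement: 36.8 × 10 = 368 N down at 0.789 m → arm 0.789 m, τ = 368 × 0.789 = 290.4 N·m clockwise.
Sack of grain: 10.9 × 10 = 109 N down at 6.06 m → arm 6.06 m, τ = 109 × 6.06 = 660.5 N·m clockwise.
Net load moment about support A = 1517 N·m clockwise.
Reaction R at support B is upward at 6.51 m, arm 6.51 m → moment R × 6.51 counterclockwise.
Στ = 0 ⇒ R × 6.51 = 1517 ⇒ R = 233 N.

R_B ≈ 233 N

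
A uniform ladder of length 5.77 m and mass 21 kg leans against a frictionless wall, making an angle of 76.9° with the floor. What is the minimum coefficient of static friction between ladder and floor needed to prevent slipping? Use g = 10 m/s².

μ_min ≈ 0.116

Take moments about the foot of the ladder.
Ladder weight 21×10 = 210 N acts at 2.885 m along the ladder; its horizontal arm is 2.885·cos76.9° = 0.6539 m → τ = 137.3 N·m clockwise.
Wall normal N acts horizontally at the top; its moment arm is the height L sinθ = 5.77·sin76.9° = 5.62 m, counterclockwise.
Balancing moments: N × 5.62 = 137.3, giving N = 24.43 N.
ΣFx = 0 ⇒ f = N_wall = 24.43 N. ΣFy = 0 ⇒ N_floor = 210 N.
μ_min = f / N_floor = 24.43 / 210 = 0.116.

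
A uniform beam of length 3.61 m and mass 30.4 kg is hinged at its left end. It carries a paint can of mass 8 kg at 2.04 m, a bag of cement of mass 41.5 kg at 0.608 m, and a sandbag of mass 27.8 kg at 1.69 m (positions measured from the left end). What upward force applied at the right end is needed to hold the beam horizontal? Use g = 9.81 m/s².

F ≈ 390 N

Take moments about the left end.
Beam weight: 30.4 × 9.81 = 298.2 N down at 1.805 m → arm 1.805 m, τ = 298.2 × 1.805 = 538.3 N·m clockwise.
Paint can: 8 × 9.81 = 78.48 N down at 2.04 m → arm 2.04 m, τ = 78.48 × 2.04 = 160.1 N·m clockwise.
Bag of cement: 41.5 × 9.81 = 407.1 N down at 0.608 m → arm 0.608 m, τ = 407.1 × 0.608 = 247.5 N·m clockwise.
Sandbag: 27.8 × 9.81 = 272.7 N down at 1.69 m → arm 1.69 m, τ = 272.7 × 1.69 = 460.9 N·m clockwise.
Net moment of the loads = 1407 N·m clockwise.
The upward force F acts at the right end, arm 3.61 m, giving F × 3.61 counterclockwise.
Στ = 0 ⇒ F × 3.61 = 1407 ⇒ F = 1407 / 3.61 = 390 N.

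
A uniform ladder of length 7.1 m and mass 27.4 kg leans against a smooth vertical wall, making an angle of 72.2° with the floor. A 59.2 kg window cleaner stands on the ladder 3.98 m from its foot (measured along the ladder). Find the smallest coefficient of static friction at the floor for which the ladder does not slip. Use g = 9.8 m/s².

μ_min ≈ 0.174

Take moments about the foot of the ladder.
Ladder weight 27.4×9.8 = 268.5 N acts at 3.55 m along the ladder; its horizontal arm is 3.55·cos72.2° = 1.085 m → τ = 291.3 N·m clockwise.
Window cleaner: 59.2×9.8 = 580.2 N at 3.98 m → arm 1.217 m → τ = 706.1 N·m clockwise.
Wall normal N acts horizontally at the top; its moment arm is the height L sinθ = 7.1·sin72.2° = 6.76 m, counterclockwise.
Στ = 0 ⇒ N × 6.76 = 997.4 ⇒ N = 147.5 N.
ΣFx = 0 ⇒ f = N_wall = 147.5 N. ΣFy = 0 ⇒ N_floor = 848.7 N.
μ_min = f / N_floor = 147.5 / 848.7 = 0.174.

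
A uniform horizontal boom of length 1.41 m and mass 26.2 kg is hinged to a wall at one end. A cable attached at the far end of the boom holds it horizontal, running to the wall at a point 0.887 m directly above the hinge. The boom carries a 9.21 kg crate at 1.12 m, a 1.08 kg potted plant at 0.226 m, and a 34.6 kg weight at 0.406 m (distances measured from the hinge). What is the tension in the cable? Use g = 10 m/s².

T ≈ 574 N

About the hinge:
Beam weight: 26.2 × 10 = 262 N down at 0.705 m → arm 0.705 m, τ = 262 × 0.705 = 184.7 N·m clockwise.
Crate: 9.21 × 10 = 92.1 N down at 1.12 m → arm 1.12 m, τ = 92.1 × 1.12 = 103.2 N·m clockwise.
Potted plant: 1.08 × 10 = 10.8 N down at 0.226 m → arm 0.226 m, τ = 10.8 × 0.226 = 2.441 N·m clockwise.
Weight: 34.6 × 10 = 346 N down at 0.406 m → arm 0.406 m, τ = 346 × 0.406 = 140.5 N·m clockwise.
Total clockwise load moment = 430.8 N·m.
The cable tension T acts at 1.41 m; only its component perpendicular to the boom, T sinθ, produces torque. sinθ = h/√(h²+d²) = 0.887/√(0.887²+1.41²) = 0.5325.
Στ = 0 ⇒ T × 1.41 × 0.5325 = 430.8 ⇒ T = 430.8 / 0.7508 = 574 N.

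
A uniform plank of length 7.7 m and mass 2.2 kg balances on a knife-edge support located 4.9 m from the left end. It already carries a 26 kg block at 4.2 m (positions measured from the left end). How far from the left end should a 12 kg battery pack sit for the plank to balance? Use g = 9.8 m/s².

x ≈ 6.61 m from the left end

Choose the knife-edge support (at 4.9 m from the left end) as the axis so the support reaction has zero arm there.
Beam weight: 2.2 × 9.8 = 21.56 N down at 3.85 m → arm 1.05 m, τ = 21.56 × 1.05 = 22.64 N·m counterclockwise.
Block: 26 × 9.8 = 254.8 N down at 4.2 m → arm 0.7 m, τ = 254.8 × 0.7 = 178.4 N·m counterclockwise.
Net moment of existing loads = 201 N·m counterclockwise.
The battery pack weighs 12 × 9.8 = 117.6 N and must supply an equal clockwise moment, so its lever arm about the knife-edge support is 201 / 117.6 = 1.71 m.
That puts it at 4.9 + 1.71 = 6.61 m from the left end.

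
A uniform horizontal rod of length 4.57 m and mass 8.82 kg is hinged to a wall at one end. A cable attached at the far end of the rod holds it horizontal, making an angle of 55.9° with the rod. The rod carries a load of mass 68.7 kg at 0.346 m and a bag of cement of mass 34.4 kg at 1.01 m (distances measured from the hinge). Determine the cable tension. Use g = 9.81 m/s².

T ≈ 204 N

About the hinge:
Beam weight: 8.82 × 9.81 = 86.52 N down at 2.285 m → arm 2.285 m, τ = 86.52 × 2.285 = 197.7 N·m clockwise.
Load: 68.7 × 9.81 = 673.9 N down at 0.346 m → arm 0.346 m, τ = 673.9 × 0.346 = 233.2 N·m clockwise.
Bag of cement: 34.4 × 9.81 = 337.5 N down at 1.01 m → arm 1.01 m, τ = 337.5 × 1.01 = 340.9 N·m clockwise.
Total clockwise load moment = 771.8 N·m.
The cable tension T acts at 4.57 m; only its component perpendicular to the rod, T sinθ, produces torque. sin 55.9° = 0.8281.
Setting net torque to zero: T × 4.57 × 0.8281 = 771.8 → T = 771.8 / 3.784 = 204 N.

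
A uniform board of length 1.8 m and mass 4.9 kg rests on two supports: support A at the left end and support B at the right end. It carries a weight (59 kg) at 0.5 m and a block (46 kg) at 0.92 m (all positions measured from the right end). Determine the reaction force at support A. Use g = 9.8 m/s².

R_A ≈ 415 N

Sum moments about support B (its reaction then has zero moment arm).
Beam weight: 4.9 × 9.8 = 48.02 N down at 0.9 m → arm 0.9 m, τ = 48.02 × 0.9 = 43.22 N·m counterclockwise.
Weight: 59 × 9.8 = 578.2 N down at 0.5 m → arm 0.5 m, τ = 578.2 × 0.5 = 289.1 N·m counterclockwise.
Block: 46 × 9.8 = 450.8 N down at 0.92 m → arm 0.92 m, τ = 450.8 × 0.92 = 414.7 N·m counterclockwise.
Net load moment about support B = 747 N·m counterclockwise.
Reaction R at support A is upward at 1.8 m, arm 1.8 m → moment R × 1.8 clockwise.
For rotational equilibrium, R × 1.8 = 747, so R = 415 N.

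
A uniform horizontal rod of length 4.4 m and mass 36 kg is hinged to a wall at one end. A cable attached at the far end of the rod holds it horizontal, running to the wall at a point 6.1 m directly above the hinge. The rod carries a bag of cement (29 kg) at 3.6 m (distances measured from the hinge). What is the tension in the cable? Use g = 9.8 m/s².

Take moments about the hinge.
Beam weight: 36 × 9.8 = 352.8 N down at 2.2 m → arm 2.2 m, τ = 352.8 × 2.2 = 776.2 N·m clockwise.
Bag of cement: 29 × 9.8 = 284.2 N down at 3.6 m → arm 3.6 m, τ = 284.2 × 3.6 = 1023 N·m clockwise.
Total clockwise load moment = 1799 N·m.
The cable tension T acts at 4.4 m; only its component perpendicular to the rod, T sinθ, produces torque. sinθ = h/√(h²+d²) = 6.1/√(6.1²+4.4²) = 0.811.
Balancing moments: T × 4.4 × 0.811 = 1799, giving T = 1799 / 3.568 = 504 N.

T ≈ 504 N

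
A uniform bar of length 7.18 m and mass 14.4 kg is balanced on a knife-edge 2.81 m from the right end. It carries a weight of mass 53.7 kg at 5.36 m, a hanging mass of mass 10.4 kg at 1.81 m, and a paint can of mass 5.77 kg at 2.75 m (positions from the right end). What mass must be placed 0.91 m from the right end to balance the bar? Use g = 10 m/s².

m ≈ 72.3 kg

Take moments about the knife-edge (at 2.81 m from the right end).
Beam weight: 14.4 × 10 = 144 N down at 3.59 m → arm 0.78 m, τ = 144 × 0.78 = 112.3 N·m counterclockwise.
Weight: 53.7 × 10 = 537 N down at 5.36 m → arm 2.55 m, τ = 537 × 2.55 = 1369 N·m counterclockwise.
Hanging mass: 10.4 × 10 = 104 N down at 1.81 m → arm 1 m, τ = 104 × 1 = 104 N·m clockwise.
Paint can: 5.77 × 10 = 57.7 N down at 2.75 m → arm 0.06 m, τ = 57.7 × 0.06 = 3.462 N·m clockwise.
Net moment of known loads = 1374 N·m counterclockwise.
An unknown mass m at 0.91 m has arm 1.9 m; its moment is m·g·1.9 clockwise.
For rotational equilibrium, m × 10 × 1.9 = 1374, so m = 1374 / (10 × 1.9) = 72.3 kg.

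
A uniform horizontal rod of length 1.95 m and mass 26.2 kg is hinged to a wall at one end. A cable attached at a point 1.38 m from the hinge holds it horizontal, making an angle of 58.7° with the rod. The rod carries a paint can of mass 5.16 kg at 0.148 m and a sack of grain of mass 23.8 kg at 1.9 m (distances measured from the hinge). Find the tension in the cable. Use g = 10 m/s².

About the hinge:
Beam weight: 26.2 × 10 = 262 N down at 0.975 m → arm 0.975 m, τ = 262 × 0.975 = 255.4 N·m clockwise.
Paint can: 5.16 × 10 = 51.6 N down at 0.148 m → arm 0.148 m, τ = 51.6 × 0.148 = 7.637 N·m clockwise.
Sack of grain: 23.8 × 10 = 238 N down at 1.9 m → arm 1.9 m, τ = 238 × 1.9 = 452.2 N·m clockwise.
Total clockwise load moment = 715.2 N·m.
The cable tension T acts at 1.38 m; only its component perpendicular to the rod, T sinθ, produces torque. sin 58.7° = 0.8545.
Setting net torque to zero: T × 1.38 × 0.8545 = 715.2 → T = 715.2 / 1.179 = 607 N.

T ≈ 607 N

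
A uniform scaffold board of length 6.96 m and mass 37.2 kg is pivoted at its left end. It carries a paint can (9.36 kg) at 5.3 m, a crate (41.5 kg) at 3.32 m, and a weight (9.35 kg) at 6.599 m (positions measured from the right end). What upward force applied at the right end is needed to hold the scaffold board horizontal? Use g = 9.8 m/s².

Take moments about the left end.
Beam weight: 37.2 × 9.8 = 364.6 N down at 3.48 m → arm 3.48 m, τ = 364.6 × 3.48 = 1269 N·m clockwise.
Paint can: 9.36 × 9.8 = 91.73 N down at 5.3 m → arm 1.66 m, τ = 91.73 × 1.66 = 152.3 N·m clockwise.
Crate: 41.5 × 9.8 = 406.7 N down at 3.32 m → arm 3.64 m, τ = 406.7 × 3.64 = 1480 N·m clockwise.
Weight: 9.35 × 9.8 = 91.63 N down at 6.599 m → arm 0.361 m, τ = 91.63 × 0.361 = 33.08 N·m clockwise.
Net moment of the loads = 2934 N·m clockwise.
The upward force F acts at the right end, arm 6.96 m, giving F × 6.96 counterclockwise.
Balancing moments: F × 6.96 = 2934, giving F = 2934 / 6.96 = 422 N.

F ≈ 422 N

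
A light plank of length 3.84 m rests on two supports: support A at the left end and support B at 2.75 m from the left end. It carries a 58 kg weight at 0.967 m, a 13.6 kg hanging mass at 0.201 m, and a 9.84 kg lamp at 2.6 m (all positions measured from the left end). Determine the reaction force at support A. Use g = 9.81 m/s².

About support B:
Weight: 58 × 9.81 = 569 N down at 0.967 m → arm 1.783 m, τ = 569 × 1.783 = 1015 N·m counterclockwise.
Hanging mass: 13.6 × 9.81 = 133.4 N down at 0.201 m → arm 2.549 m, τ = 133.4 × 2.549 = 340 N·m counterclockwise.
Lamp: 9.84 × 9.81 = 96.53 N down at 2.6 m → arm 0.15 m, τ = 96.53 × 0.15 = 14.48 N·m counterclockwise.
Net load moment about support B = 1369 N·m counterclockwise.
Reaction R at support A is upward at 0 m, arm 2.75 m → moment R × 2.75 clockwise.
Setting net torque to zero: R × 2.75 = 1369 → R = 498 N.

R_A ≈ 498 N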